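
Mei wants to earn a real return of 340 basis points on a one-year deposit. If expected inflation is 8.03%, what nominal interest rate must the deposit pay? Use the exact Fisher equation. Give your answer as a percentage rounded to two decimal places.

(1 + i) = (1 + r)(1 + π) = 1.03400 × 1.08030 = 1.1170302
i = 1.1170302 − 1, so the required nominal rate is 11.70%.

11.70%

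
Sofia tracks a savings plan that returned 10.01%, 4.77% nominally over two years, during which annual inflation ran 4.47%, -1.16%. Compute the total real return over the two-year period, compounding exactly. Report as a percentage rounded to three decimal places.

Compound the nominal returns: 1.1001 × 1.0477 = 1.152575.
Compound inflation: 1.0447 × 0.9884 = 1.032581.
Deflate: 1.152575 / 1.032581 = 1.116207.
Total real return = 1.116207 − 1 → 11.621%.

11.621%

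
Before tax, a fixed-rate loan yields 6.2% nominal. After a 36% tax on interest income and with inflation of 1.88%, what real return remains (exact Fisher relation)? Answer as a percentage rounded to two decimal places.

2.05%

After-tax nominal return = 6.2% × (1 − 0.36) = 3.9680%.
1 + r = 1.03968 / 1.01880 = 1.020495
After-tax real rate = 1.020495 − 1 → 2.05%.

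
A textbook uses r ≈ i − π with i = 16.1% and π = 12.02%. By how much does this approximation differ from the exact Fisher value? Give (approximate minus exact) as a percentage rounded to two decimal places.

Approximate: r ≈ 16.100% − 12.020% = 4.0800%
Exact: (1 + 0.1610)/(1 + 0.1202) − 1 = 3.6422%
Error = 4.0800% − 3.6422% = 0.4378% → 0.44%.

0.44%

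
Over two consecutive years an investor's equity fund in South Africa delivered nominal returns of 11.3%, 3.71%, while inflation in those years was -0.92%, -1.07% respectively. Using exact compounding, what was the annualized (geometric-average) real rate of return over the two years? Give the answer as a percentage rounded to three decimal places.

Nominal growth factor = 1.1130 × 1.0371 = 1.15429230
Price-level growth factor = 0.9908 × 0.9893 = 0.98019844
Real growth factor = 1.15429230 / 0.98019844 = 1.17761083
Annualized real rate = 1.17761083^(1/2) − 1 = 8.5178% → 8.518%.

8.518%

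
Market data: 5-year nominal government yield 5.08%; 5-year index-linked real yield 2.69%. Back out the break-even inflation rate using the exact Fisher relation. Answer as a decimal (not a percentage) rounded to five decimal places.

0.02327

(1 + π) = (1 + i)/(1 + r) = 1.05080 / 1.02690 = 1.023274
Break-even inflation = 1.023274 − 1 → 0.02327.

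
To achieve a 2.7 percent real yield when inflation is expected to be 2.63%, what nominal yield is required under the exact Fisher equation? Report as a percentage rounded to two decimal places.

(1 + i) = (1 + r)(1 + π) = 1.02700 × 1.02630 = 1.0540101
i = 1.0540101 − 1, so the required nominal rate is 5.40%.

5.40%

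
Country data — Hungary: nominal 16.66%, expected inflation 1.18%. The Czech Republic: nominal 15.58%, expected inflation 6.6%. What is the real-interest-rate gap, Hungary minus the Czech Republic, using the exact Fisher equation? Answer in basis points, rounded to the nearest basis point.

Hungary: (1 + 0.1666)/(1 + 0.0118) − 1 = 15.2995%
The Czech Republic: (1 + 0.1558)/(1 + 0.0660) − 1 = 8.4240%
Differential = 15.2995% − 8.4240% = 6.8755% → 688 basis points.

688 basis points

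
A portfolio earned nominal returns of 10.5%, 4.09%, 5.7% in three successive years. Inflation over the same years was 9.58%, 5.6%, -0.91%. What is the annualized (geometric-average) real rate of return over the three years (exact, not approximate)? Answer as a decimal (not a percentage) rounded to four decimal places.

Nominal growth factor = 1.1050 × 1.0409 × 1.0570 = 1.21575559
Price-level growth factor = 1.0958 × 1.0560 × 0.9909 = 1.14663460
Real growth factor = 1.21575559 / 1.14663460 = 1.06028162
Annualized real rate = 1.06028162^(1/3) − 1 = 1.9703% → 0.0197.

0.0197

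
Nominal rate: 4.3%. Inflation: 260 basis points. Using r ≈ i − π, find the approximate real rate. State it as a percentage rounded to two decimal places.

r ≈ i − π = 4.3% − 2.6% = 1.70%.

1.70%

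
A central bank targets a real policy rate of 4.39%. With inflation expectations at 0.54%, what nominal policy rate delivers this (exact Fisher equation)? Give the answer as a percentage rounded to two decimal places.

4.95%

(1 + i) = (1 + r)(1 + π) = 1.04390 × 1.00540 = 1.04953706
i = 1.04953706 − 1, so the required nominal rate is 4.95%.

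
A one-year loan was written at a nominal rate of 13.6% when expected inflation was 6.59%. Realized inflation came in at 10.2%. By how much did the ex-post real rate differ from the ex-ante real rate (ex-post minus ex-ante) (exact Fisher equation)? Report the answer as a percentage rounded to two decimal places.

-3.49%

Ex-ante: (1 + 0.1360)/(1 + 0.0659) − 1 = 6.5766%
Ex-post: (1 + 0.1360)/(1 + 0.1020) − 1 = 3.0853%
Difference (ex-post − ex-ante) = -3.4913% → -3.49%.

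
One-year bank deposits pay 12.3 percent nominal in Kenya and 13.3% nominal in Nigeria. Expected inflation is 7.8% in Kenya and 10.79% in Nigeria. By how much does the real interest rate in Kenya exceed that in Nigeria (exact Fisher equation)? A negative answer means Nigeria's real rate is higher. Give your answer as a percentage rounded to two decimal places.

1.91%

Kenya: (1 + 0.1230)/(1 + 0.0780) − 1 = 4.1744%
Nigeria: (1 + 0.1330)/(1 + 0.1079) − 1 = 2.2655%
Differential = 4.1744% − 2.2655% = 1.9088% → 1.91%.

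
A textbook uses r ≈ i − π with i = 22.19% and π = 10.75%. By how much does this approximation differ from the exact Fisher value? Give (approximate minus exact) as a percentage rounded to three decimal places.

Approximate: r ≈ 22.190% − 10.750% = 11.4400%
Exact: (1 + 0.2219)/(1 + 0.1075) − 1 = 10.3296%
Error = 11.4400% − 10.3296% = 1.1104% → 1.110%.

1.110%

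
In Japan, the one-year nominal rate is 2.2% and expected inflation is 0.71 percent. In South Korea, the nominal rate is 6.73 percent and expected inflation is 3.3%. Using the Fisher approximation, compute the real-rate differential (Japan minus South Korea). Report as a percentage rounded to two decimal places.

-1.94%

Japan: 2.2% − 0.71% = 1.490%
South Korea: 6.73% − 3.3% = 3.430%
Differential = -1.940% → -1.94%.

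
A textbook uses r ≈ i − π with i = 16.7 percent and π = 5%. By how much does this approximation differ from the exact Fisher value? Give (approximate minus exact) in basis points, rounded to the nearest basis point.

56 basis points

Approximate: r ≈ 16.700% − 5.000% = 11.7000%
Exact: (1 + 0.1670)/(1 + 0.0500) − 1 = 11.1429%
Error = 11.7000% − 11.1429% = 0.5571% → 56 basis points.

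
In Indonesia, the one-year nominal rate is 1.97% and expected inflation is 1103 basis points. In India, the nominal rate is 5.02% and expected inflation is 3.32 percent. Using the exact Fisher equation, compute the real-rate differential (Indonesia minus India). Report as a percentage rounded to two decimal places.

-9.81%

Indonesia: (1 + 0.0197)/(1 + 0.1103) − 1 = -8.1600%
India: (1 + 0.0502)/(1 + 0.0332) − 1 = 1.6454%
Differential = -8.1600% − 1.6454% = -9.8053% → -9.81%.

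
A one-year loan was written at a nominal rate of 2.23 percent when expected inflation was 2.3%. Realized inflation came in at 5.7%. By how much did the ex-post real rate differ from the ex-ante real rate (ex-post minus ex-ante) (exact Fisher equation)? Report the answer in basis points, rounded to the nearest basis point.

-321 basis points

Ex-ante: (1 + 0.0223)/(1 + 0.0230) − 1 = -0.0684%
Ex-post: (1 + 0.0223)/(1 + 0.0570) − 1 = -3.2829%
Difference (ex-post − ex-ante) = -3.2144% → -321 basis points.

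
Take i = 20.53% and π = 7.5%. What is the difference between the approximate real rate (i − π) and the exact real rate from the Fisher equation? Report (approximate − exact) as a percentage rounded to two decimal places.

0.91%

Approximate: r ≈ 20.530% − 7.500% = 13.0300%
Exact: (1 + 0.2053)/(1 + 0.0750) − 1 = 12.1209%
Error = 13.0300% − 12.1209% = 0.9091% → 0.91%.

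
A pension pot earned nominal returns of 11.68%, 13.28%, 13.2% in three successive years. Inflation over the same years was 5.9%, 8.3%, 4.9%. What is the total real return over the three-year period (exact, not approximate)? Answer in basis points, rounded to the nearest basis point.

1904 basis points

Nominal growth factor = 1.1168 × 1.1328 × 1.1320 = 1.432106
Price-level growth factor = 1.0590 × 1.0830 × 1.0490 = 1.203095
Real growth factor = 1.432106 / 1.203095 = 1.190351
Total real return = 1.190351 − 1 → 1904 basis points.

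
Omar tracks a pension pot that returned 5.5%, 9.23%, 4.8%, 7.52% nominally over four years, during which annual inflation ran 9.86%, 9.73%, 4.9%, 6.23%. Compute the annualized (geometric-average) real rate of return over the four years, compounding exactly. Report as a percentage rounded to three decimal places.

-0.845%

Nominal growth factor = 1.0550 × 1.0923 × 1.0480 × 1.0752 = 1.29850890
Price-level growth factor = 1.0986 × 1.0973 × 1.0490 × 1.0623 = 1.34334525
Real growth factor = 1.29850890 / 1.34334525 = 0.96662336
Annualized real rate = 0.96662336^(1/4) − 1 = -0.8451% → -0.845%.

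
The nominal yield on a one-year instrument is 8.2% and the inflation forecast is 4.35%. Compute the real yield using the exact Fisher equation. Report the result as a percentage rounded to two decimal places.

1 + r = 1.08200 / 1.04350 = 1.036895
r = 1.036895 − 1 = 3.6895%, i.e. 3.69%.

3.69%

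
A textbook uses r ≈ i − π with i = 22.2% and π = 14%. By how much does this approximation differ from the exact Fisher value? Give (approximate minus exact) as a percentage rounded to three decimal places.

1.007%

Approximate: r ≈ 22.200% − 14.000% = 8.2000%
Exact: (1 + 0.2220)/(1 + 0.1400) − 1 = 7.1930%
Error = 8.2000% − 7.1930% = 1.0070% → 1.007%.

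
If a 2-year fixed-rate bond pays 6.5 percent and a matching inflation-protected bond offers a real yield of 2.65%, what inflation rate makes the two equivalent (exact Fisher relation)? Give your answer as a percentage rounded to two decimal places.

(1 + π) = (1 + i)/(1 + r) = 1.06500 / 1.02650 = 1.037506
Break-even inflation = 1.037506 − 1 → 3.75%.

3.75%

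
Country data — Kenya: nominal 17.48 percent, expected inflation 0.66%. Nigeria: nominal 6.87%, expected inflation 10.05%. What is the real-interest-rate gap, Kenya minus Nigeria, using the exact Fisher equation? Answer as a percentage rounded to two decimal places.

Kenya: (1 + 0.1748)/(1 + 0.0066) − 1 = 16.7097%
Nigeria: (1 + 0.0687)/(1 + 0.1005) − 1 = -2.8896%
Differential = 16.7097% − (-2.8896%) = 19.5993% → 19.60%.

19.60%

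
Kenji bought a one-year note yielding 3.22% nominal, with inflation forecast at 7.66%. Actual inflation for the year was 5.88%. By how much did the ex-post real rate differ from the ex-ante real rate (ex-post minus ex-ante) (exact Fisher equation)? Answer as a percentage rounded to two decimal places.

Ex-ante: (1 + 0.0322)/(1 + 0.0766) − 1 = -4.1241%
Ex-post: (1 + 0.0322)/(1 + 0.0588) − 1 = -2.5123%
Difference (ex-post − ex-ante) = 1.6118% → 1.61%.

1.61%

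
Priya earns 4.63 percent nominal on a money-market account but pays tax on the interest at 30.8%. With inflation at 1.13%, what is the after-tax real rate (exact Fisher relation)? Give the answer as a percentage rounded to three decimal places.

After-tax nominal return = 4.63% × (1 − 0.308) = 3.20396%.
1 + r = 1.0320396 / 1.01130 = 1.020508
After-tax real rate = 1.020508 − 1 → 2.051%.

2.051%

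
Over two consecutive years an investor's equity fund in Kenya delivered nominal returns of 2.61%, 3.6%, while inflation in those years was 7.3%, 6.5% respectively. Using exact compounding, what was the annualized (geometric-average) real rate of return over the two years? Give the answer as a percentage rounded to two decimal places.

-3.55%

Compound the nominal returns: 1.0261 × 1.0360 = 1.06303960.
Compound inflation: 1.0730 × 1.0650 = 1.14274500.
Deflate: 1.06303960 / 1.14274500 = 0.93025093.
Annualized real rate = 0.93025093^(1/2) − 1 = -3.5505% → -3.55%.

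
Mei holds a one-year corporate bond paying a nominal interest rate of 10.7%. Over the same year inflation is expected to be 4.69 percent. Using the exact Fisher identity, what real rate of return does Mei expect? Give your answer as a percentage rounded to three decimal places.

By the Fisher identity, 1 + r = (1 + i)/(1 + π).
1 + r = 1.10700 / 1.04690 = 1.057408
r = 1.057408 − 1 = 5.7408%, i.e. 5.741%.

5.741%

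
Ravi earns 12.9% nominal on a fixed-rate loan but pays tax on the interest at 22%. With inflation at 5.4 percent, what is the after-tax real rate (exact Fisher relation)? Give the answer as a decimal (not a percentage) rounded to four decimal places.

0.0442

After-tax nominal return = 12.9% × (1 − 0.22) = 10.0620%.
1 + r = 1.10062 / 1.05400 = 1.044231
After-tax real rate = 1.044231 − 1 → 0.0442.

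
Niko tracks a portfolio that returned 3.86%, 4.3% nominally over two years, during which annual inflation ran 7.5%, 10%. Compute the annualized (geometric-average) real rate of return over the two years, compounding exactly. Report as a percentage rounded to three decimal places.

-4.288%

Compound the nominal returns: 1.0386 × 1.0430 = 1.08325980.
Compound inflation: 1.0750 × 1.1000 = 1.18250000.
Deflate: 1.08325980 / 1.18250000 = 0.91607594.
Annualized real rate = 0.91607594^(1/2) − 1 = -4.2881% → -4.288%.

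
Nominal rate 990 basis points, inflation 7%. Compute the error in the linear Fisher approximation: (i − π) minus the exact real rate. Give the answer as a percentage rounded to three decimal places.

0.190%

Approximate: r ≈ 9.900% − 7.000% = 2.9000%
Exact: (1 + 0.0990)/(1 + 0.0700) − 1 = 2.7103%
Error = 2.9000% − 2.7103% = 0.1897% → 0.190%.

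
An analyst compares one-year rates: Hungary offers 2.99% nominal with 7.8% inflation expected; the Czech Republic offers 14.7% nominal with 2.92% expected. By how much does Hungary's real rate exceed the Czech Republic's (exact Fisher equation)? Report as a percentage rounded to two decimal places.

-15.91%

Hungary: (1 + 0.0299)/(1 + 0.0780) − 1 = -4.4620%
The Czech Republic: (1 + 0.1470)/(1 + 0.0292) − 1 = 11.4458%
Differential = -4.4620% − 11.4458% = -15.9077% → -15.91%.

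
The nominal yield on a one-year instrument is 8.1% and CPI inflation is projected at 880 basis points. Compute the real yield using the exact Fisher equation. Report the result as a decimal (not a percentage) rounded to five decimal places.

1 + r = 1.08100 / 1.08800 = 0.993566
r = 0.993566 − 1 = -0.6434%, i.e. -0.00643.

-0.00643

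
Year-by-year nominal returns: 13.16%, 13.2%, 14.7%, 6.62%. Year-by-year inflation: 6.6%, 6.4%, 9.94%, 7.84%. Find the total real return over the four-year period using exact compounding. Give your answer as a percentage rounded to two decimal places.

Nominal growth factor = 1.1316 × 1.1320 × 1.1470 × 1.0662 = 1.566540
Price-level growth factor = 1.0660 × 1.0640 × 1.0994 × 1.0784 = 1.344728
Real growth factor = 1.566540 / 1.344728 = 1.164949
Total real return = 1.164949 − 1 → 16.49%.

16.49%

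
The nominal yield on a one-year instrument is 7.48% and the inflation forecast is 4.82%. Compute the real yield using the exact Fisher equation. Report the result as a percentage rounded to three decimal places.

1 + r = 1.07480 / 1.04820 = 1.025377
r = 1.025377 − 1 = 2.5377%, i.e. 2.538%.

2.538%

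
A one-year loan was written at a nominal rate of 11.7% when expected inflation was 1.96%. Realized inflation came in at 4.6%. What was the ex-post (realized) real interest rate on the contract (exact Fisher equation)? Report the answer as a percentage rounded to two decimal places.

6.79%

Ex-post: (1 + 0.1170)/(1 + 0.0460) − 1 = 6.7878%
So the realized real rate is 6.79%.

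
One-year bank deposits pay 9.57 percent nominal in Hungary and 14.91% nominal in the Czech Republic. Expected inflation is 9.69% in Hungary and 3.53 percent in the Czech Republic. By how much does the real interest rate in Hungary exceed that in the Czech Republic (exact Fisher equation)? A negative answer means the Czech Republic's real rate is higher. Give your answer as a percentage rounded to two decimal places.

Hungary: (1 + 0.0957)/(1 + 0.0969) − 1 = -0.1094%
The Czech Republic: (1 + 0.1491)/(1 + 0.0353) − 1 = 10.9920%
Differential = -0.1094% − 10.9920% = -11.1014% → -11.10%.

-11.10%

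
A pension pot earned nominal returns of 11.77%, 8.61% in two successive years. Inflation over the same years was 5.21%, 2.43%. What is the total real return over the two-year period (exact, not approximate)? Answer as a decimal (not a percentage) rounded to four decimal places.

Nominal growth factor = 1.1177 × 1.0861 = 1.213934
Price-level growth factor = 1.0521 × 1.0243 = 1.077666
Real growth factor = 1.213934 / 1.077666 = 1.126447
Total real return = 1.126447 − 1 → 0.1264.

0.1264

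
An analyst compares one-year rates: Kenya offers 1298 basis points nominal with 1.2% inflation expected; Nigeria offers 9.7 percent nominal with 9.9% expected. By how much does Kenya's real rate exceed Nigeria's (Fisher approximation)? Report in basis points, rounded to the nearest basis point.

Kenya: 12.98% − 1.2% = 11.780%
Nigeria: 9.7% − 9.9% = -0.200%
Differential = 11.980% → 1198 basis points.

1198 basis points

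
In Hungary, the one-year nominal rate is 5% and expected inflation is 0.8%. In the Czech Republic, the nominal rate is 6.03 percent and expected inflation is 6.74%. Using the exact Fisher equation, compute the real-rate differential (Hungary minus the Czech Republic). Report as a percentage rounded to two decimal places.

4.83%

Hungary: (1 + 0.0500)/(1 + 0.0080) − 1 = 4.1667%
The Czech Republic: (1 + 0.0603)/(1 + 0.0674) − 1 = -0.6652%
Differential = 4.1667% − (-0.6652%) = 4.8318% → 4.83%.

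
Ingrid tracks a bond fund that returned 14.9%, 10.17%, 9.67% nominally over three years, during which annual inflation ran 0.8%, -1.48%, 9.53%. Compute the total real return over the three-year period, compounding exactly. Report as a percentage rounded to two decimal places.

27.63%

Nominal growth factor = 1.1490 × 1.1017 × 1.0967 = 1.388261
Price-level growth factor = 1.0080 × 0.9852 × 1.0953 = 1.087722
Real growth factor = 1.388261 / 1.087722 = 1.276301
Total real return = 1.276301 − 1 → 27.63%.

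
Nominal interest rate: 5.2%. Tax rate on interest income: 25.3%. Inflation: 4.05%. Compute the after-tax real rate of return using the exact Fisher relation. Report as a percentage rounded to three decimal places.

After-tax nominal return = 5.2% × (1 − 0.253) = 3.8844%.
1 + r = 1.038844 / 1.04050 = 0.998408
After-tax real rate = 0.998408 − 1 → -0.159%.

-0.159%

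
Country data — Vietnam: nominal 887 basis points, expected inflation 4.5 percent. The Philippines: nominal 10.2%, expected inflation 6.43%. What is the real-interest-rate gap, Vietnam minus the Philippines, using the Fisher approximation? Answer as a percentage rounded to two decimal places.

Vietnam: 8.87% − 4.5% = 4.370%
The Philippines: 10.2% − 6.43% = 3.770%
Differential = 0.600% → 0.60%.

0.60%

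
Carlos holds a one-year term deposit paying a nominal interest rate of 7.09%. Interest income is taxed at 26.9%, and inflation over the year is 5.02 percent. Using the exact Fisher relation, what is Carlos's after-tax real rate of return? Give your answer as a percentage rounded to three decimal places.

0.155%

After-tax nominal return = 7.09% × (1 − 0.269) = 5.18279%.
1 + r = 1.0518279 / 1.05020 = 1.001550
After-tax real rate = 1.001550 − 1 → 0.155%.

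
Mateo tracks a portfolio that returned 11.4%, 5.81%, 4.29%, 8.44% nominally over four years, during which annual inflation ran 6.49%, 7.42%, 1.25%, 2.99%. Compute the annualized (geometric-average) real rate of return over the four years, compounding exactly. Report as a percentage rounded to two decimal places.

2.82%

Nominal growth factor = 1.1140 × 1.0581 × 1.0429 × 1.0844 = 1.33304276
Price-level growth factor = 1.0649 × 1.0742 × 1.0125 × 1.0299 = 1.19284514
Real growth factor = 1.33304276 / 1.19284514 = 1.11753213
Annualized real rate = 1.11753213^(1/4) − 1 = 2.8170% → 2.82%.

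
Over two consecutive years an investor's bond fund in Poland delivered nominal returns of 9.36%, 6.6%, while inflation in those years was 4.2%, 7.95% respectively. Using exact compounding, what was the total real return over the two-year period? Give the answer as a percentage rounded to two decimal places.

3.64%

Compound the nominal returns: 1.0936 × 1.0660 = 1.165778.
Compound inflation: 1.0420 × 1.0795 = 1.124839.
Deflate: 1.165778 / 1.124839 = 1.036395.
Total real return = 1.036395 − 1 → 3.64%.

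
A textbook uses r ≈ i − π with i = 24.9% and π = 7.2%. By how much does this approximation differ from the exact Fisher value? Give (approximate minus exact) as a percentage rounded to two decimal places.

Approximate: r ≈ 24.900% − 7.200% = 17.7000%
Exact: (1 + 0.2490)/(1 + 0.0720) − 1 = 16.5112%
Error = 17.7000% − 16.5112% = 1.1888% → 1.19%.

1.19%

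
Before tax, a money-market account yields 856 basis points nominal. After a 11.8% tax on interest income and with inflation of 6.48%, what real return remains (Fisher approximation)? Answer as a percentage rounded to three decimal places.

After-tax nominal return = 8.56% × (1 − 0.118) = 7.54992%.
r ≈ 7.54992% − 6.48% → 1.070%.

1.070%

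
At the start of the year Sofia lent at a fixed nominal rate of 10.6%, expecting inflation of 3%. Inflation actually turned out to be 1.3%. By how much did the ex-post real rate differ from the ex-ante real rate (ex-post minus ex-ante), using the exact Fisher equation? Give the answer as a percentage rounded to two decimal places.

Ex-ante: (1 + 0.1060)/(1 + 0.0300) − 1 = 7.3786%
Ex-post: (1 + 0.1060)/(1 + 0.0130) − 1 = 9.1807%
Difference (ex-post − ex-ante) = 1.8020% → 1.80%.

1.80%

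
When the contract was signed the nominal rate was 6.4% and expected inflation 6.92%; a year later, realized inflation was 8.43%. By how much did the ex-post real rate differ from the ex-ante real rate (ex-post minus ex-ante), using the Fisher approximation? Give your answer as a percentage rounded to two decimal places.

-1.51%

Ex-ante: 6.4% − 6.92% = -0.520%
Ex-post: 6.4% − 8.43% = -2.030%
Difference (ex-post − ex-ante) = -1.5100% → -1.51%.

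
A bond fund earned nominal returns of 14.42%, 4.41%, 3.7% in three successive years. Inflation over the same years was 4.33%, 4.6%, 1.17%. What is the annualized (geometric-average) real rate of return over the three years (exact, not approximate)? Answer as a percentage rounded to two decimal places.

Compound the nominal returns: 1.1442 × 1.0441 × 1.0370 = 1.23886161.
Compound inflation: 1.0433 × 1.0460 × 1.0117 = 1.10405991.
Deflate: 1.23886161 / 1.10405991 = 1.12209636.
Annualized real rate = 1.12209636^(1/3) − 1 = 3.9146% → 3.91%.

3.91%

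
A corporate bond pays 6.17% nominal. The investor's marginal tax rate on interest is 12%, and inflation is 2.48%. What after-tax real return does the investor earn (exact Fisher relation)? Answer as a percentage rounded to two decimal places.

2.88%

After-tax nominal return = 6.17% × (1 − 0.12) = 5.4296%.
1 + r = 1.054296 / 1.02480 = 1.028782
After-tax real rate = 1.028782 − 1 → 2.88%.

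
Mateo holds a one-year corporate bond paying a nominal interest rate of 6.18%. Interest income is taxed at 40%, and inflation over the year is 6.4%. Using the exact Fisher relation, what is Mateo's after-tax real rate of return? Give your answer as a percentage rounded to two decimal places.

After-tax nominal return = 6.18% × (1 − 0.4) = 3.7080%.
1 + r = 1.03708 / 1.06400 = 0.974699
After-tax real rate = 0.974699 − 1 → -2.53%.

-2.53%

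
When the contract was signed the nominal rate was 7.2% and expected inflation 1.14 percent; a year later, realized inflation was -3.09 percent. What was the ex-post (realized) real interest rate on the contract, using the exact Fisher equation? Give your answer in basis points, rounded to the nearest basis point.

Ex-post: (1 + 0.0720)/(1 − 0.0309) − 1 = 10.6181%
So the realized real rate is 1062 basis points.

1062 basis points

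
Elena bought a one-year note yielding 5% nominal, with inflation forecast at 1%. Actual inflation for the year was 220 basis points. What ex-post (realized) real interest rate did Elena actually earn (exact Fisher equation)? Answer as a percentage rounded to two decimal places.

2.74%

Ex-post: (1 + 0.0500)/(1 + 0.0220) − 1 = 2.7397%
So the realized real rate is 2.74%.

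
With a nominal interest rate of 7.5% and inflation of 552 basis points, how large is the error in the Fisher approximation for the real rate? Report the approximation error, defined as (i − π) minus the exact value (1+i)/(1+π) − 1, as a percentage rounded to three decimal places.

Approximate: r ≈ 7.500% − 5.520% = 1.9800%
Exact: (1 + 0.0750)/(1 + 0.0552) − 1 = 1.8764%
Error = 1.9800% − 1.8764% = 0.1036% → 0.104%.

0.104%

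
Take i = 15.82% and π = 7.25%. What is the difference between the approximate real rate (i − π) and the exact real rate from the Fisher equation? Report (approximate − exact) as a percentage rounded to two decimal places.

Approximate: r ≈ 15.820% − 7.250% = 8.5700%
Exact: (1 + 0.1582)/(1 + 0.0725) − 1 = 7.9907%
Error = 8.5700% − 7.9907% = 0.5793% → 0.58%.

0.58%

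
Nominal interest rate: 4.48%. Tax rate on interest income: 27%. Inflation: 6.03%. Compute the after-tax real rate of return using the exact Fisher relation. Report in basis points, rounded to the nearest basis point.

-260 basis points

After-tax nominal return = 4.48% × (1 − 0.27) = 3.2704%.
1 + r = 1.032704 / 1.06030 = 0.973973
After-tax real rate = 0.973973 − 1 → -260 basis points.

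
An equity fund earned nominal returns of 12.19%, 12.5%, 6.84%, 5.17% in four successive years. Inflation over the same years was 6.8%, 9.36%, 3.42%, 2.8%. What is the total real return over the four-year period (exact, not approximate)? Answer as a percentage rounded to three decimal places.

14.210%

Nominal growth factor = 1.1219 × 1.1250 × 1.0684 × 1.0517 = 1.418183
Price-level growth factor = 1.0680 × 1.0936 × 1.0342 × 1.0280 = 1.241731
Real growth factor = 1.418183 / 1.241731 = 1.142102
Total real return = 1.142102 − 1 → 14.210%.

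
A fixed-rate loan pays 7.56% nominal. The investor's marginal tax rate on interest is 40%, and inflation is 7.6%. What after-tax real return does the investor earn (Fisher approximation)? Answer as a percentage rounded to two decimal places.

After-tax nominal return = 7.56% × (1 − 0.4) = 4.5360%.
r ≈ 4.5360% − 7.6% → -3.06%.

-3.06%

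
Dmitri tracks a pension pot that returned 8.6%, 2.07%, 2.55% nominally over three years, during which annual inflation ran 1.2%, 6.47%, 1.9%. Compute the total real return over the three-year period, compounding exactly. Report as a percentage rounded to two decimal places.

3.53%

Compound the nominal returns: 1.0860 × 1.0207 × 1.0255 = 1.136746.
Compound inflation: 1.0120 × 1.0647 × 1.0190 = 1.097948.
Deflate: 1.136746 / 1.097948 = 1.035337.
Total real return = 1.035337 − 1 → 3.53%.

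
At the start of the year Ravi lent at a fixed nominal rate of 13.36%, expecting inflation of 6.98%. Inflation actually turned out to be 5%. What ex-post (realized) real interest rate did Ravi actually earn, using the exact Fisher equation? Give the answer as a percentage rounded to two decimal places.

Ex-post: (1 + 0.1336)/(1 + 0.0500) − 1 = 7.9619%
So the realized real rate is 7.96%.

7.96%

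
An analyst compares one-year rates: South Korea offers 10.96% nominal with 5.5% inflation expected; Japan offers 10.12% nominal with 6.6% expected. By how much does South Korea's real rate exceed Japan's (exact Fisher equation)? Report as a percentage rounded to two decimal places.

South Korea: (1 + 0.1096)/(1 + 0.0550) − 1 = 5.1754%
Japan: (1 + 0.1012)/(1 + 0.0660) − 1 = 3.3021%
Differential = 5.1754% − 3.3021% = 1.8733% → 1.87%.

1.87%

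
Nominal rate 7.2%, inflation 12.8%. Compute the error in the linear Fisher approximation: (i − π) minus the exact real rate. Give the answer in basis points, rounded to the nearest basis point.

-64 basis points

Approximate: r ≈ 7.200% − 12.800% = -5.6000%
Exact: (1 + 0.0720)/(1 + 0.1280) − 1 = -4.9645%
Error = -5.6000% − (-4.9645%) = -0.6355% → -64 basis points.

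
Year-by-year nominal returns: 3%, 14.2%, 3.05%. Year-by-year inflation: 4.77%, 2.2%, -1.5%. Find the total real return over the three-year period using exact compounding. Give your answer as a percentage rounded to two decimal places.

14.93%

Compound the nominal returns: 1.0300 × 1.1420 × 1.0305 = 1.212136.
Compound inflation: 1.0477 × 1.0220 × 0.9850 = 1.054688.
Deflate: 1.212136 / 1.054688 = 1.149284.
Total real return = 1.149284 − 1 → 14.93%.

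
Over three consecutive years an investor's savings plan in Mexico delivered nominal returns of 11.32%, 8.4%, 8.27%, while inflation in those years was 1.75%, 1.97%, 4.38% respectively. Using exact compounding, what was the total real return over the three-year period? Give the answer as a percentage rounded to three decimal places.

Nominal growth factor = 1.1132 × 1.0840 × 1.0827 = 1.306504
Price-level growth factor = 1.0175 × 1.0197 × 1.0438 = 1.082989
Real growth factor = 1.306504 / 1.082989 = 1.206387
Total real return = 1.206387 − 1 → 20.639%.

20.639%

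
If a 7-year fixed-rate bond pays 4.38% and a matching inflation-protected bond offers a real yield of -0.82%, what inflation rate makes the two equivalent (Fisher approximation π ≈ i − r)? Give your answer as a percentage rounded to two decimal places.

π ≈ i − r = 4.38% − (-0.82%) → 5.20%.

5.20%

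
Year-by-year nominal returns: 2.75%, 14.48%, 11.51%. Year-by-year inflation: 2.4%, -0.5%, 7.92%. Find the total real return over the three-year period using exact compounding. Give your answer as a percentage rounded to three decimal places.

Nominal growth factor = 1.0275 × 1.1448 × 1.1151 = 1.311672
Price-level growth factor = 1.0240 × 0.9950 × 1.0792 = 1.099575
Real growth factor = 1.311672 / 1.099575 = 1.192890
Total real return = 1.192890 − 1 → 19.289%.

19.289%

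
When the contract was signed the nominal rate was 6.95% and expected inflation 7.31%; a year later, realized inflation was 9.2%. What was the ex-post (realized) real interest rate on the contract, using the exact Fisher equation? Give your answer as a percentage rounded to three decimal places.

-2.060%

Ex-post: (1 + 0.0695)/(1 + 0.0920) − 1 = -2.0604%
So the realized real rate is -2.060%.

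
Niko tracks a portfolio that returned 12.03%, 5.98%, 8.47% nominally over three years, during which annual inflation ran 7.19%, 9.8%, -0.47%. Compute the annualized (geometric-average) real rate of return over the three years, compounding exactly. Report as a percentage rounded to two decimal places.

3.21%

Compound the nominal returns: 1.1203 × 1.0598 × 1.0847 = 1.28785774.
Compound inflation: 1.0719 × 1.0980 × 0.9953 = 1.17141455.
Deflate: 1.28785774 / 1.17141455 = 1.09940391.
Annualized real rate = 1.09940391^(1/3) − 1 = 3.2094% → 3.21%.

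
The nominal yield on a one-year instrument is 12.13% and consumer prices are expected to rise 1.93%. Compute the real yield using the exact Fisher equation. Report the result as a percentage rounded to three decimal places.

10.007%

By the Fisher identity, 1 + r = (1 + i)/(1 + π).
1 + r = 1.12130 / 1.01930 = 1.100069
r = 1.100069 − 1 = 10.0069%, i.e. 10.007%.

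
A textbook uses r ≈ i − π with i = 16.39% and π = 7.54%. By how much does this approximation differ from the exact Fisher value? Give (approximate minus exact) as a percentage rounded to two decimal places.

0.62%

Approximate: r ≈ 16.390% − 7.540% = 8.8500%
Exact: (1 + 0.1639)/(1 + 0.0754) − 1 = 8.2295%
Error = 8.8500% − 8.2295% = 0.6205% → 0.62%.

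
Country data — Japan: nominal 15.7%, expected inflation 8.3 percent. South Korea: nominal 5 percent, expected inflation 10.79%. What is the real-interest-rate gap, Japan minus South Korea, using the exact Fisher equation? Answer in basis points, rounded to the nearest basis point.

1206 basis points

Japan: (1 + 0.1570)/(1 + 0.0830) − 1 = 6.8329%
South Korea: (1 + 0.0500)/(1 + 0.1079) − 1 = -5.2261%
Differential = 6.8329% − (-5.2261%) = 12.0590% → 1206 basis points.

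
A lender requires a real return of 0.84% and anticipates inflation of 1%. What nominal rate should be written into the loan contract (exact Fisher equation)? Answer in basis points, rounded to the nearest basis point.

(1 + i) = (1 + r)(1 + π) = 1.00840 × 1.01000 = 1.018484
i = 1.018484 − 1, so the required nominal rate is 185 basis points.

185 basis points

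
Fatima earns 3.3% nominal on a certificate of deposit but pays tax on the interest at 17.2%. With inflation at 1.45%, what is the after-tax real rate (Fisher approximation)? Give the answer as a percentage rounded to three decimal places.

1.282%

After-tax nominal return = 3.3% × (1 − 0.172) = 2.7324%.
r ≈ 2.7324% − 1.45% → 1.282%.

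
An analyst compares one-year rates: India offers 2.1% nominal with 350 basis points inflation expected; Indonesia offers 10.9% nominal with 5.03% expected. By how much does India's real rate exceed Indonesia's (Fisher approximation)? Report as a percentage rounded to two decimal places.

India: 2.1% − 3.5% = -1.400%
Indonesia: 10.9% − 5.03% = 5.870%
Differential = -7.270% → -7.27%.

-7.27%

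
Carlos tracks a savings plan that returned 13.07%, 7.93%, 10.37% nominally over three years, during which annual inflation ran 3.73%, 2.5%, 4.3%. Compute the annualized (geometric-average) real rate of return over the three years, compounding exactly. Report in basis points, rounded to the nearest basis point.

Nominal growth factor = 1.1307 × 1.0793 × 1.1037 = 1.34691631
Price-level growth factor = 1.0373 × 1.0250 × 1.0430 = 1.10895150
Real growth factor = 1.34691631 / 1.10895150 = 1.21458541
Annualized real rate = 1.21458541^(1/3) − 1 = 6.6947% → 669 basis points.

669 basis points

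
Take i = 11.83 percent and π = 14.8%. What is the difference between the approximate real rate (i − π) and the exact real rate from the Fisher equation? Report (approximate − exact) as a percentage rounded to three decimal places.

-0.383%

Approximate: r ≈ 11.830% − 14.800% = -2.9700%
Exact: (1 + 0.1183)/(1 + 0.1480) − 1 = -2.5871%
Error = -2.9700% − (-2.5871%) = -0.3829% → -0.383%.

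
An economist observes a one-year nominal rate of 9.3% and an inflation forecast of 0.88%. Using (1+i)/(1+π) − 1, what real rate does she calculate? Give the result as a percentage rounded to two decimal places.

8.35%

1 + r = 1.09300 / 1.00880 = 1.083466
r = 1.083466 − 1 = 8.3466%, i.e. 8.35%.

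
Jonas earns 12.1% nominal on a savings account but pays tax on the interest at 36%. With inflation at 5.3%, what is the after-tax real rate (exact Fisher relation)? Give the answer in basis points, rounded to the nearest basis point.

232 basis points

After-tax nominal return = 12.1% × (1 − 0.36) = 7.7440%.
1 + r = 1.07744 / 1.05300 = 1.023210
After-tax real rate = 1.023210 − 1 → 232 basis points.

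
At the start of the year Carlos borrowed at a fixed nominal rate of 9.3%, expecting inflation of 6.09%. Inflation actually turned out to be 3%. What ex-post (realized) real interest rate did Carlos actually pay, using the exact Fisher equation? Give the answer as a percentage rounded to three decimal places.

6.117%

Ex-post: (1 + 0.0930)/(1 + 0.0300) − 1 = 6.116505%
So the realized real rate is 6.117%.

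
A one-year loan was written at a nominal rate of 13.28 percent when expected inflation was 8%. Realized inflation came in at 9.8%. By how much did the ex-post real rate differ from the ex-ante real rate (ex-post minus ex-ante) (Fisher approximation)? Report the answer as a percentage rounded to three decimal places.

-1.800%

Ex-ante: 13.28% − 8% = 5.280%
Ex-post: 13.28% − 9.8% = 3.480%
Difference (ex-post − ex-ante) = -1.8000% → -1.800%.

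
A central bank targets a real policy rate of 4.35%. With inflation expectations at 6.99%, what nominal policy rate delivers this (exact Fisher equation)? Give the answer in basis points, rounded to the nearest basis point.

(1 + i) = (1 + r)(1 + π) = 1.04350 × 1.06990 = 1.11644065
i = 1.11644065 − 1, so the required nominal rate is 1164 basis points.

1164 basis points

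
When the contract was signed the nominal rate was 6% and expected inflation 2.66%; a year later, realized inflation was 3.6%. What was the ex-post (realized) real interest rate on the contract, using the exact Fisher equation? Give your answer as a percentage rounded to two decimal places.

2.32%

Ex-post: (1 + 0.0600)/(1 + 0.0360) − 1 = 2.3166%
So the realized real rate is 2.32%.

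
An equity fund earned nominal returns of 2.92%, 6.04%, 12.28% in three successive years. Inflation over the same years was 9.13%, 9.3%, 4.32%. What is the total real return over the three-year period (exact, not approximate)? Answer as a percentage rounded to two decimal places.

-1.52%

Nominal growth factor = 1.0292 × 1.0604 × 1.1228 = 1.225383
Price-level growth factor = 1.0913 × 1.0930 × 1.0432 = 1.244319
Real growth factor = 1.225383 / 1.244319 = 0.984782
Total real return = 0.984782 − 1 → -1.52%.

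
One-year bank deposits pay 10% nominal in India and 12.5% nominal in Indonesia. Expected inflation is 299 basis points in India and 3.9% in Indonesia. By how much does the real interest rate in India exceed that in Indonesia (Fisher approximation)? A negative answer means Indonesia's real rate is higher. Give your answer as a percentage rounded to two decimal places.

-1.59%

India: 10% − 2.99% = 7.010%
Indonesia: 12.5% − 3.9% = 8.600%
Differential = -1.590% → -1.59%.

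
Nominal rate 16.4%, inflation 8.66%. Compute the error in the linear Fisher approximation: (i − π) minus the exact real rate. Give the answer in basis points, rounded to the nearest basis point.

62 basis points

Approximate: r ≈ 16.400% − 8.660% = 7.7400%
Exact: (1 + 0.1640)/(1 + 0.0866) − 1 = 7.1231%
Error = 7.7400% − 7.1231% = 0.6169% → 62 basis points.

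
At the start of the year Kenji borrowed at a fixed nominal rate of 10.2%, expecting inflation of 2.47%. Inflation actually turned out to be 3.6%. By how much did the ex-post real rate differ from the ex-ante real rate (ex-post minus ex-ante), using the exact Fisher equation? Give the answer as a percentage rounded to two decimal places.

Ex-ante: (1 + 0.1020)/(1 + 0.0247) − 1 = 7.5437%
Ex-post: (1 + 0.1020)/(1 + 0.0360) − 1 = 6.3707%
Difference (ex-post − ex-ante) = -1.1730% → -1.17%.

-1.17%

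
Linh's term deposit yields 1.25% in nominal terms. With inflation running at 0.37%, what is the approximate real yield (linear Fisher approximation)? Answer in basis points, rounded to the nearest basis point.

88 basis points

r ≈ i − π = 1.25% − 0.37% = 88 basis points.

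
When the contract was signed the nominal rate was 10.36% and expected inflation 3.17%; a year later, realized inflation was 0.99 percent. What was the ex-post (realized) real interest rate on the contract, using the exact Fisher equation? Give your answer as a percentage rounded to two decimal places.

Ex-post: (1 + 0.1036)/(1 + 0.0099) − 1 = 9.2781%
So the realized real rate is 9.28%.

9.28%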